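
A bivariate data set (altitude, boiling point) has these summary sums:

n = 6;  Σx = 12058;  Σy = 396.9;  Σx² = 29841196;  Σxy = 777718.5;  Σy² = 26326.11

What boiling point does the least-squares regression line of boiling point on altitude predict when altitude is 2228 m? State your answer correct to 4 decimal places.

65.3746

Sxx = Σx² − (Σx)²/n = 29841196 − 24232560.666667 = 5608635.333333
Sxy = Σxy − (Σx)(Σy)/n = 777718.5 − 797636.7 = -19918.2
b = Sxy/Sxx = -19918.2/5608635.333333 = -0.003551
a = ȳ − b·x̄ = 66.15 − (-0.003551)·2009.666667 = 73.287020
ŷ(2228) = a + b·2228 = 73.287020 + (-0.003551)·2228 = 65.374623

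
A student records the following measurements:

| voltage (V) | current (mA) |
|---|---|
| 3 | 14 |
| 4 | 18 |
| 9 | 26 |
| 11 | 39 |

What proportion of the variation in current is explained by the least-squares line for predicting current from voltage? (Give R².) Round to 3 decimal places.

0.916

n = 4, Σx = 27, Σy = 97, Σxy = 777, Σx² = 227, Σy² = 2717
Sxx = Σx² − (Σx)²/n = 227 − 182.25 = 44.75
Sxy = Σxy − (Σx)(Σy)/n = 777 − 654.75 = 122.25
Syy = Σy² − (Σy)²/n = 2717 − 2352.25 = 364.75
R² = Sxy²/(Sxx·Syy) = (122.25)²/(44.75·364.75) = 0.915608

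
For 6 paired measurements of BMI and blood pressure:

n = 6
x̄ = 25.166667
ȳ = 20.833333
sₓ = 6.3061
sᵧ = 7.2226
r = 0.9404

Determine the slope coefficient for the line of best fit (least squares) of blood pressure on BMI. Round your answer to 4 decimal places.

1.0771

b = r · sᵧ/sₓ = 0.9404 · 7.2226/6.3061 = 1.077073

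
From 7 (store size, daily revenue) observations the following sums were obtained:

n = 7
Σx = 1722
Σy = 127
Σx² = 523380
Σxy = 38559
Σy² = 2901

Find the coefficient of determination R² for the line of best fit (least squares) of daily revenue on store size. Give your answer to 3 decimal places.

Sxx = Σx² − (Σx)²/n = 523380 − 423612 = 99768
Sxy = Σxy − (Σx)(Σy)/n = 38559 − 31242 = 7317
Syy = Σy² − (Σy)²/n = 2901 − 2304.142857 = 596.857143
R² = Sxy²/(Sxx·Syy) = (7317)²/(99768·596.857143) = 0.899093

0.899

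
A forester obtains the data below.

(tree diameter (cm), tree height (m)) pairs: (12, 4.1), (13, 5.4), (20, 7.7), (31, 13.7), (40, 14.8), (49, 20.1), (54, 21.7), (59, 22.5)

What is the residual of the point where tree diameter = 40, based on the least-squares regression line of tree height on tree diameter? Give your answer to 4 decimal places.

n = 8, Σx = 278, Σy = 110, Σxy = 4774.3, Σx² = 12072
Sxx = Σx² − (Σx)²/n = 12072 − 9660.5 = 2411.5
Sxy = Σxy − (Σx)(Σy)/n = 4774.3 − 3822.5 = 951.8
b = Sxy/Sxx = 951.8/2411.5 = 0.394692
a = ȳ − b·x̄ = 13.75 − 0.394692·34.75 = 0.034450
ŷ(40) = 0.034450 + 0.394692·40 = 15.822134
residual = y − ŷ = 14.8 − 15.822134 = -1.022134

-1.0221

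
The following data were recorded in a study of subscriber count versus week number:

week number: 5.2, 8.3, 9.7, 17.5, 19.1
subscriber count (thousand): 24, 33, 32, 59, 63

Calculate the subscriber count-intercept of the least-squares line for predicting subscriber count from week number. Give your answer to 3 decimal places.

n = 5, Σx = 59.8, Σy = 211, Σxy = 2944.9, Σx² = 861.08
Sxx = Σx² − (Σx)²/n = 861.08 − 715.208 = 145.872
Sxy = Σxy − (Σx)(Σy)/n = 2944.9 − 2523.56 = 421.34
b = Sxy/Sxx = 421.34/145.872 = 2.888423
a = ȳ − b·x̄ = 42.2 − 2.888423·11.96 = 7.654464

7.654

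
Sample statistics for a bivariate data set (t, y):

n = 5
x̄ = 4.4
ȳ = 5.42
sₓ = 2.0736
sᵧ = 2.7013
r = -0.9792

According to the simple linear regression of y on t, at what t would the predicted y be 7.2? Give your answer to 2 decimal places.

b = r · sᵧ/sₓ = -0.9792 · 2.7013/2.0736 = -1.275614
a = ȳ − b·x̄ = 5.42 − (-1.275614)·4.4 = 11.032701
Set a + b·x = 7.2: x = (7.2 − 11.032701) / (-1.275614) = 3.004593

3.00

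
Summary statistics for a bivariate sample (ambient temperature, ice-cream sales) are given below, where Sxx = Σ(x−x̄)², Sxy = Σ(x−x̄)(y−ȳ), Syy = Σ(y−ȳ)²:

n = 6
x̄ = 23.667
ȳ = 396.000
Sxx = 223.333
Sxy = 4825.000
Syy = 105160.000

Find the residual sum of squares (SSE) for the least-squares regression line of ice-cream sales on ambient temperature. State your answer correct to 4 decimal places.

918.2399

b = Sxy/Sxx = 4825/223.333 = 21.604510
SSE = Syy − b·Sxy = 105160 − 21.604510·4825 = 918.239938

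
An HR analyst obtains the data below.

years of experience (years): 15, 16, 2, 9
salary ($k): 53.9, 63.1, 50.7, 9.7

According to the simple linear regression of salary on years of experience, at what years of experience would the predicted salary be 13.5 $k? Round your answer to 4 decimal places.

-16.2609

n = 4, Σx = 42, Σy = 177.4, Σxy = 2006.8, Σx² = 566
Sxx = Σx² − (Σx)²/n = 566 − 441 = 125
Sxy = Σxy − (Σx)(Σy)/n = 2006.8 − 1862.7 = 144.1
b = Sxy/Sxx = 144.1/125 = 1.1528
a = ȳ − b·x̄ = 44.35 − 1.1528·10.5 = 32.2456
Set a + b·x = 13.5: x = (13.5 − 32.2456) / 1.1528 = -16.260930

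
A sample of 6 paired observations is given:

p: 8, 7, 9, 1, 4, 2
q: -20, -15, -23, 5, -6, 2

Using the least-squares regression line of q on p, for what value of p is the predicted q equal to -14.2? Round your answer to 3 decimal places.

n = 6, Σx = 31, Σy = -57, Σxy = -487, Σx² = 215
Sxx = Σx² − (Σx)²/n = 215 − 160.166667 = 54.833333
Sxy = Σxy − (Σx)(Σy)/n = -487 − (-294.5) = -192.5
b = Sxy/Sxx = -192.5/54.833333 = -3.510638
a = ȳ − b·x̄ = -9.5 − (-3.510638)·5.166667 = 8.638298
Set a + b·x = -14.2: x = (-14.2 − 8.638298) / (-3.510638) = 6.505455

6.505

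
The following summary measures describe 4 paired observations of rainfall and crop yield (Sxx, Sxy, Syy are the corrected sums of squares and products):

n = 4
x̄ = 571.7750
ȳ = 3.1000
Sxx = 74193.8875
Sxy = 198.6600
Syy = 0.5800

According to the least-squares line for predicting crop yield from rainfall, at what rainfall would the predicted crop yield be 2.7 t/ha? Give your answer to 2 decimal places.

b = Sxy/Sxx = 198.66/74193.8875 = 0.002678
a = ȳ − b·x̄ = 3.1 − 0.002678·571.775 = 1.569027
Set a + b·x = 2.7: x = (2.7 − 1.569027) / 0.002678 = 422.386321

422.39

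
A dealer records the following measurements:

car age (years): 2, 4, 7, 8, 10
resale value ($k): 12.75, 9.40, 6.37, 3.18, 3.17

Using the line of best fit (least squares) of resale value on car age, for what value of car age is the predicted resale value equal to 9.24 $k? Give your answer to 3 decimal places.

n = 5, Σx = 31, Σy = 34.87, Σxy = 164.83, Σx² = 233
Sxx = Σx² − (Σx)²/n = 233 − 192.2 = 40.8
Sxy = Σxy − (Σx)(Σy)/n = 164.83 − 216.194 = -51.364
b = Sxy/Sxx = -51.364/40.8 = -1.258922
a = ȳ − b·x̄ = 6.974 − (-1.258922)·6.2 = 14.779314
Set a + b·x = 9.24: x = (9.24 − 14.779314) / (-1.258922) = 4.400047

4.400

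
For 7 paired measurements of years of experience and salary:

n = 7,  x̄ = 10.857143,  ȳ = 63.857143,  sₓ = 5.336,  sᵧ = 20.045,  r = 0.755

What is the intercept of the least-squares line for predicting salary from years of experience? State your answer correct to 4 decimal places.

b = r · sᵧ/sₓ = 0.755 · 20.045/5.336 = 2.836202
a = ȳ − b·x̄ = 63.857143 − 2.836202·10.857143 = 33.064090

33.0641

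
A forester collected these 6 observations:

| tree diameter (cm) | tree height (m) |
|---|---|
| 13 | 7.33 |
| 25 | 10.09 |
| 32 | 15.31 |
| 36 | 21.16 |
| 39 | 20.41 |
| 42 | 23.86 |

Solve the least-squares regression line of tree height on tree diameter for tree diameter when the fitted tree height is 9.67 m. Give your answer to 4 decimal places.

n = 6, Σx = 187, Σy = 98.16, Σxy = 3397.33, Σx² = 6399
Sxx = Σx² − (Σx)²/n = 6399 − 5828.166667 = 570.833333
Sxy = Σxy − (Σx)(Σy)/n = 3397.33 − 3059.32 = 338.01
b = Sxy/Sxx = 338.01/570.833333 = 0.592134
a = ȳ − b·x̄ = 16.36 − 0.592134·31.166667 = -2.094853
Set a + b·x = 9.67: x = (9.67 − (-2.094853)) / 0.592134 = 19.868554

19.8686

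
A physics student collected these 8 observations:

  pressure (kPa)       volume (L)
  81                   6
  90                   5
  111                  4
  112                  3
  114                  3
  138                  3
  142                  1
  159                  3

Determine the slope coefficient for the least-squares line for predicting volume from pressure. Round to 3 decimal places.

-0.046

n = 8, Σx = 947, Σy = 28, Σxy = 3091, Σx² = 117011
Sxx = Σx² − (Σx)²/n = 117011 − 112101.125 = 4909.875
Sxy = Σxy − (Σx)(Σy)/n = 3091 − 3314.5 = -223.5
b = Sxy/Sxx = -223.5/4909.875 = -0.045521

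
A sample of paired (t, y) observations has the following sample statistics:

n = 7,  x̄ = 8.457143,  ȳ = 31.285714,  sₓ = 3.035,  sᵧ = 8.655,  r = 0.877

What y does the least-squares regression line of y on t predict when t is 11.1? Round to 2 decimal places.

37.90

b = r · sᵧ/sₓ = 0.877 · 8.655/3.035 = 2.500967
a = ȳ − b·x̄ = 31.285714 − 2.500967·8.457143 = 10.134678
ŷ(11.1) = a + b·11.1 = 10.134678 + 2.500967·11.1 = 37.895412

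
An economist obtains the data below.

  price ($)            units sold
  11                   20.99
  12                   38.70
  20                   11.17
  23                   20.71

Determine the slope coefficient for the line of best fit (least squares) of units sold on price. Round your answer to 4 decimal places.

-1.1037

n = 4, Σx = 66, Σy = 91.57, Σxy = 1395.02, Σx² = 1194
Sxx = Σx² − (Σx)²/n = 1194 − 1089 = 105
Sxy = Σxy − (Σx)(Σy)/n = 1395.02 − 1510.905 = -115.885
b = Sxy/Sxx = -115.885/105 = -1.103667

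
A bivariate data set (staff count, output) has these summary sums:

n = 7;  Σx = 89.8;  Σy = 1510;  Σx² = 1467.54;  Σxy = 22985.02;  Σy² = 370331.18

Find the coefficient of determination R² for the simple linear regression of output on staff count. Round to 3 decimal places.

Sxx = Σx² − (Σx)²/n = 1467.54 − 1152.005714 = 315.534286
Sxy = Σxy − (Σx)(Σy)/n = 22985.02 − 19371.142857 = 3613.877143
Syy = Σy² − (Σy)²/n = 370331.18 − 325728.571429 = 44602.608571
R² = Sxy²/(Sxx·Syy) = (3613.877143)²/(315.534286·44602.608571) = 0.927983

0.928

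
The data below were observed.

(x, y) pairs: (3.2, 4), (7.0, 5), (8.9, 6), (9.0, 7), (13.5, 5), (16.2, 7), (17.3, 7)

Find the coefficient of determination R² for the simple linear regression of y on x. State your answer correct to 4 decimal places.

n = 7, Σx = 75.1, Σy = 41, Σxy = 466.2, Σx² = 963.43, Σy² = 249
Sxx = Σx² − (Σx)²/n = 963.43 − 805.715714 = 157.714286
Sxy = Σxy − (Σx)(Σy)/n = 466.2 − 439.871429 = 26.328571
Syy = Σy² − (Σy)²/n = 249 − 240.142857 = 8.857143
R² = Sxy²/(Sxx·Syy) = (26.328571)²/(157.714286·8.857143) = 0.496238

0.4962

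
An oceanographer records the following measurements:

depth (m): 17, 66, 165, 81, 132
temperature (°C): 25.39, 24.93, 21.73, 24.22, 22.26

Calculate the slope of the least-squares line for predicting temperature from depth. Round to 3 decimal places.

-0.027

n = 5, Σx = 461, Σy = 118.53, Σxy = 10562.6, Σx² = 55855
Sxx = Σx² − (Σx)²/n = 55855 − 42504.2 = 13350.8
Sxy = Σxy − (Σx)(Σy)/n = 10562.6 − 10928.466 = -365.866
b = Sxy/Sxx = -365.866/13350.8 = -0.027404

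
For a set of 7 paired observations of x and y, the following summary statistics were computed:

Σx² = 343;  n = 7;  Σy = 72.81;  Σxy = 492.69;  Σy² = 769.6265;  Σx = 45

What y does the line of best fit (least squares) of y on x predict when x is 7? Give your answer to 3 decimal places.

Sxx = Σx² − (Σx)²/n = 343 − 289.285714 = 53.714286
Sxy = Σxy − (Σx)(Σy)/n = 492.69 − 468.064286 = 24.625714
b = Sxy/Sxx = 24.625714/53.714286 = 0.458457
a = ȳ − b·x̄ = 10.401429 − 0.458457·6.428571 = 7.454202
ŷ(7) = a + b·7 = 7.454202 + 0.458457·7 = 10.663404

10.663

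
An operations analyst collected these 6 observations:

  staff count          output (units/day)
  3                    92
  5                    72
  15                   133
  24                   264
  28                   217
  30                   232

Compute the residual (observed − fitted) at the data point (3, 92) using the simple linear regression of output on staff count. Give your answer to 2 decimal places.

n = 6, Σx = 105, Σy = 1010, Σxy = 22003, Σx² = 2519
Sxx = Σx² − (Σx)²/n = 2519 − 1837.5 = 681.5
Sxy = Σxy − (Σx)(Σy)/n = 22003 − 17675 = 4328
b = Sxy/Sxx = 4328/681.5 = 6.350697
a = ȳ − b·x̄ = 168.333333 − 6.350697·17.5 = 57.196136
ŷ(3) = 57.196136 + 6.350697·3 = 76.248227
residual = y − ŷ = 92 − 76.248227 = 15.751773

15.75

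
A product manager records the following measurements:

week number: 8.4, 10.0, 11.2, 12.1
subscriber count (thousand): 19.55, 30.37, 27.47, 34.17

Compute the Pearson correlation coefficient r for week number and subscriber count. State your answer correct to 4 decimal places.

n = 4, Σx = 41.7, Σy = 111.56, Σxy = 1189.041, Σx² = 442.41, Σy² = 3226.7292
Sxx = Σx² − (Σx)²/n = 442.41 − 434.7225 = 7.6875
Sxy = Σxy − (Σx)(Σy)/n = 1189.041 − 1163.013 = 26.028
Syy = Σy² − (Σy)²/n = 3226.7292 − 3111.4084 = 115.3208
r = Sxy/√(Sxx·Syy) = 26.028/√(886.52865) = 26.028/29.774631 = 0.874167

0.8742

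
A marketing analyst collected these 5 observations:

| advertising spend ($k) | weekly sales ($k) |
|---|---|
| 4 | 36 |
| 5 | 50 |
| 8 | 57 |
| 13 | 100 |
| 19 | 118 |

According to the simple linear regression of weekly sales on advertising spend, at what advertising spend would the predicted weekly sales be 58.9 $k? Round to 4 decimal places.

7.3897

n = 5, Σx = 49, Σy = 361, Σxy = 4392, Σx² = 635
Sxx = Σx² − (Σx)²/n = 635 − 480.2 = 154.8
Sxy = Σxy − (Σx)(Σy)/n = 4392 − 3537.8 = 854.2
b = Sxy/Sxx = 854.2/154.8 = 5.518088
a = ȳ − b·x̄ = 72.2 − 5.518088·9.8 = 18.122739
Set a + b·x = 58.9: x = (58.9 − 18.122739) / 5.518088 = 7.389745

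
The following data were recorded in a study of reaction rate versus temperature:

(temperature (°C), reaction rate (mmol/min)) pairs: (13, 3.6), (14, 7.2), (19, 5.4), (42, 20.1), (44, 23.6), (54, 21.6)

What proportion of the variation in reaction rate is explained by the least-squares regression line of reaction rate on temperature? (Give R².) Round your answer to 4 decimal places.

n = 6, Σx = 186, Σy = 81.5, Σxy = 3299.2, Σx² = 7342, Σy² = 1521.49
Sxx = Σx² − (Σx)²/n = 7342 − 5766 = 1576
Sxy = Σxy − (Σx)(Σy)/n = 3299.2 − 2526.5 = 772.7
Syy = Σy² − (Σy)²/n = 1521.49 − 1107.041667 = 414.448333
R² = Sxy²/(Sxx·Syy) = (772.7)²/(1576·414.448333) = 0.914103

0.9141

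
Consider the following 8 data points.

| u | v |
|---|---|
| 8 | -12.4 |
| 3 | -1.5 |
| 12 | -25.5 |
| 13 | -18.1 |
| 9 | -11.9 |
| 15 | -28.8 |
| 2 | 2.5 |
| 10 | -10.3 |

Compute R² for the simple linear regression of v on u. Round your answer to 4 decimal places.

0.8949

n = 8, Σx = 72, Σy = -106, Σxy = -1282.1, Σx² = 796, Σy² = 2217.26
Sxx = Σx² − (Σx)²/n = 796 − 648 = 148
Sxy = Σxy − (Σx)(Σy)/n = -1282.1 − (-954) = -328.1
Syy = Σy² − (Σy)²/n = 2217.26 − 1404.5 = 812.76
R² = Sxy²/(Sxx·Syy) = (-328.1)²/(148·812.76) = 0.894929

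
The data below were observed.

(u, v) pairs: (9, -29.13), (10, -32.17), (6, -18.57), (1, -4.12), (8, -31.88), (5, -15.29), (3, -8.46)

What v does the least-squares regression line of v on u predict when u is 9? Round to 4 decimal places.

n = 7, Σx = 42, Σy = -139.62, Σxy = -1056.28, Σx² = 316
Sxx = Σx² − (Σx)²/n = 316 − 252 = 64
Sxy = Σxy − (Σx)(Σy)/n = -1056.28 − (-837.72) = -218.56
b = Sxy/Sxx = -218.56/64 = -3.415
a = ȳ − b·x̄ = -19.945714 − (-3.415)·6 = 0.544286
ŷ(9) = a + b·9 = 0.544286 + (-3.415)·9 = -30.190714

-30.1907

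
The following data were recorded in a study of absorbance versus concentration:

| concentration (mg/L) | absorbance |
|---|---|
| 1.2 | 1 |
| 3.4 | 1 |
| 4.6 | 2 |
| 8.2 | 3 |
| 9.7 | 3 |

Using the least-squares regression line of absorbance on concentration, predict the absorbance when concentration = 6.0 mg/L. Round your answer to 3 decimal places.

2.159

n = 5, Σx = 27.1, Σy = 10, Σxy = 67.5, Σx² = 195.49
Sxx = Σx² − (Σx)²/n = 195.49 − 146.882 = 48.608
Sxy = Σxy − (Σx)(Σy)/n = 67.5 − 54.2 = 13.3
b = Sxy/Sxx = 13.3/48.608 = 0.273618
a = ȳ − b·x̄ = 2 − 0.273618·5.42 = 0.516993
ŷ(6.0) = a + b·6.0 = 0.516993 + 0.273618·6 = 2.158698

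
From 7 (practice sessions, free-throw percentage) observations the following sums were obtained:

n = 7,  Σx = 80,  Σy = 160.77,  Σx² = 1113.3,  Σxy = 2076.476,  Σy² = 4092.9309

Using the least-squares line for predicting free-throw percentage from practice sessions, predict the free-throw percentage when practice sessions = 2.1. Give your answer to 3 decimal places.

11.759

Sxx = Σx² − (Σx)²/n = 1113.3 − 914.285714 = 199.014286
Sxy = Σxy − (Σx)(Σy)/n = 2076.476 − 1837.371429 = 239.104571
b = Sxy/Sxx = 239.104571/199.014286 = 1.201444
a = ȳ − b·x̄ = 22.967143 − 1.201444·11.428571 = 9.236351
ŷ(2.1) = a + b·2.1 = 9.236351 + 1.201444·2.1 = 11.759384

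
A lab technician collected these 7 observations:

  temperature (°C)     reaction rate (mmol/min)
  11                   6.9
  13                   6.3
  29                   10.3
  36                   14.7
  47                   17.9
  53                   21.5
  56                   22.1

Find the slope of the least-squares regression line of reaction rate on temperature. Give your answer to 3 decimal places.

n = 7, Σx = 245, Σy = 99.7, Σxy = 4204.1, Σx² = 10581
Sxx = Σx² − (Σx)²/n = 10581 − 8575 = 2006
Sxy = Σxy − (Σx)(Σy)/n = 4204.1 − 3489.5 = 714.6
b = Sxy/Sxx = 714.6/2006 = 0.356231

0.356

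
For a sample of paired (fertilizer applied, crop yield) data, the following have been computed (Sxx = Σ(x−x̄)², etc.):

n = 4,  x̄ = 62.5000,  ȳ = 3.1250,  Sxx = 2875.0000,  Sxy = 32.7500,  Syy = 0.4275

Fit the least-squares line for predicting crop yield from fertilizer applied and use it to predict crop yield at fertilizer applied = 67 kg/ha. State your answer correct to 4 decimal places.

3.1763

b = Sxy/Sxx = 32.75/2875 = 0.011391
a = ȳ − b·x̄ = 3.125 − 0.011391·62.5 = 2.413043
ŷ(67) = a + b·67 = 2.413043 + 0.011391·67 = 3.176261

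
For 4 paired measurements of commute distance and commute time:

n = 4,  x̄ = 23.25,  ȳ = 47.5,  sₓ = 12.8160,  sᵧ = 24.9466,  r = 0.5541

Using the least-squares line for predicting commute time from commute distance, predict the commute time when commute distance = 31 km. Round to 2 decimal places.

55.86

b = r · sᵧ/sₓ = 0.5541 · 24.9466/12.816 = 1.078567
a = ȳ − b·x̄ = 47.5 − 1.078567·23.25 = 22.423324
ŷ(31) = a + b·31 = 22.423324 + 1.078567·31 = 55.858892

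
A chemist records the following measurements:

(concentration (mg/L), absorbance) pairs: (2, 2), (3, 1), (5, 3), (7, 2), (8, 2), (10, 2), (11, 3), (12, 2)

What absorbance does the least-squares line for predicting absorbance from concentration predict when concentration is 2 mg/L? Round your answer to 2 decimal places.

n = 8, Σx = 58, Σy = 17, Σxy = 129, Σx² = 516
Sxx = Σx² − (Σx)²/n = 516 − 420.5 = 95.5
Sxy = Σxy − (Σx)(Σy)/n = 129 − 123.25 = 5.75
b = Sxy/Sxx = 5.75/95.5 = 0.060209
a = ȳ − b·x̄ = 2.125 − 0.060209·7.25 = 1.688482
ŷ(2) = a + b·2 = 1.688482 + 0.060209·2 = 1.808901

1.81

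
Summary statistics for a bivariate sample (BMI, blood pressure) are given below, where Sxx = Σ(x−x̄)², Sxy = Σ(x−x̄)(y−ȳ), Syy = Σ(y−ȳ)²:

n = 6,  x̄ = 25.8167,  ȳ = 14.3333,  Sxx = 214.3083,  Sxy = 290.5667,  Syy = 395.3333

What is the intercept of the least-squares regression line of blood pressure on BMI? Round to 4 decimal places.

b = Sxy/Sxx = 290.5667/214.3083 = 1.355835
a = ȳ − b·x̄ = 14.3333 − 1.355835·25.8167 = -20.669886

-20.6699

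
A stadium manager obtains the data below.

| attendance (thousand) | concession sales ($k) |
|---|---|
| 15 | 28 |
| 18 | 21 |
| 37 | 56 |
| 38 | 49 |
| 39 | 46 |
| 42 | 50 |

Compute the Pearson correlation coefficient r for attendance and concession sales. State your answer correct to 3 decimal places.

n = 6, Σx = 189, Σy = 250, Σxy = 8626, Σx² = 6647, Σy² = 11378
Sxx = Σx² − (Σx)²/n = 6647 − 5953.5 = 693.5
Sxy = Σxy − (Σx)(Σy)/n = 8626 − 7875 = 751
Syy = Σy² − (Σy)²/n = 11378 − 10416.666667 = 961.333333
r = Sxy/√(Sxx·Syy) = 751/√(666684.666667) = 751/816.507604 = 0.919771

0.920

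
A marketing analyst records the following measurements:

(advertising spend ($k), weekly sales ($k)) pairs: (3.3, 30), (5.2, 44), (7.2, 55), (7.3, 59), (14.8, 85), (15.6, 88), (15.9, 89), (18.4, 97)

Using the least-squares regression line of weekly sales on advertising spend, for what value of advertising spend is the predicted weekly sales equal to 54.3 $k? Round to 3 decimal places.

n = 8, Σx = 87.7, Σy = 547, Σxy = 6985.2, Σx² = 1196.83
Sxx = Σx² − (Σx)²/n = 1196.83 − 961.41125 = 235.41875
Sxy = Σxy − (Σx)(Σy)/n = 6985.2 − 5996.4875 = 988.7125
b = Sxy/Sxx = 988.7125/235.41875 = 4.199804
a = ȳ − b·x̄ = 68.375 − 4.199804·10.9625 = 22.334654
Set a + b·x = 54.3: x = (54.3 − 22.334654) / 4.199804 = 7.611153

7.611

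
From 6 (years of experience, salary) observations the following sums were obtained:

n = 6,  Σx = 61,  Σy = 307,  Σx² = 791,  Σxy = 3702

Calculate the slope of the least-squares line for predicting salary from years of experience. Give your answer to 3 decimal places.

Sxx = Σx² − (Σx)²/n = 791 − 620.166667 = 170.833333
Sxy = Σxy − (Σx)(Σy)/n = 3702 − 3121.166667 = 580.833333
b = Sxy/Sxx = 580.833333/170.833333 = 3.4

3.400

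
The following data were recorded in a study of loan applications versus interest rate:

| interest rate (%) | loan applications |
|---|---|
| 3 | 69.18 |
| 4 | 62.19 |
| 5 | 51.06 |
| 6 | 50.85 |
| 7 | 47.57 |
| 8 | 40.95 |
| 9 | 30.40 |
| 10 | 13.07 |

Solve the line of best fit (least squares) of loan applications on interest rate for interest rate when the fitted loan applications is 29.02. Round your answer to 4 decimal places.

8.8878

n = 8, Σx = 52, Σy = 365.27, Σxy = 2081.59, Σx² = 380
Sxx = Σx² − (Σx)²/n = 380 − 338 = 42
Sxy = Σxy − (Σx)(Σy)/n = 2081.59 − 2374.255 = -292.665
b = Sxy/Sxx = -292.665/42 = -6.968214
a = ȳ − b·x̄ = 45.65875 − (-6.968214)·6.5 = 90.952143
Set a + b·x = 29.02: x = (29.02 − 90.952143) / (-6.968214) = 8.887807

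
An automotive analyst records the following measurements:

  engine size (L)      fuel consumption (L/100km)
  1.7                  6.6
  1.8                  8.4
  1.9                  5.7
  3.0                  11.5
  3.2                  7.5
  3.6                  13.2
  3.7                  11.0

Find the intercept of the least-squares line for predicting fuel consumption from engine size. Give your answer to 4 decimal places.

2.4607

n = 7, Σx = 18.9, Σy = 63.9, Σxy = 183.89, Σx² = 55.63
Sxx = Σx² − (Σx)²/n = 55.63 − 51.03 = 4.6
Sxy = Σxy − (Σx)(Σy)/n = 183.89 − 172.53 = 11.36
b = Sxy/Sxx = 11.36/4.6 = 2.469565
a = ȳ − b·x̄ = 9.128571 − 2.469565·2.7 = 2.460745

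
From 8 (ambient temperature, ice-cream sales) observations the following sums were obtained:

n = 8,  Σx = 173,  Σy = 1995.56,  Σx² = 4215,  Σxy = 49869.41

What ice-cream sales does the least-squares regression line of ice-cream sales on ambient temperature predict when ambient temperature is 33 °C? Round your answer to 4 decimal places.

Sxx = Σx² − (Σx)²/n = 4215 − 3741.125 = 473.875
Sxy = Σxy − (Σx)(Σy)/n = 49869.41 − 43153.985 = 6715.425
b = Sxy/Sxx = 6715.425/473.875 = 14.171300
a = ȳ − b·x̄ = 249.445 − 14.171300·21.625 = -57.009372
ŷ(33) = a + b·33 = -57.009372 + 14.171300·33 = 410.643543

410.6435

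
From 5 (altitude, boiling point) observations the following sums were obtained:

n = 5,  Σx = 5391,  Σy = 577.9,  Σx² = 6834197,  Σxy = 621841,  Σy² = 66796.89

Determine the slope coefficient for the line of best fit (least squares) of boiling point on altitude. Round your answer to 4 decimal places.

-0.0012

Sxx = Σx² − (Σx)²/n = 6834197 − 5812576.2 = 1021620.8
Sxy = Σxy − (Σx)(Σy)/n = 621841 − 623091.78 = -1250.78
b = Sxy/Sxx = -1250.78/1021620.8 = -0.001224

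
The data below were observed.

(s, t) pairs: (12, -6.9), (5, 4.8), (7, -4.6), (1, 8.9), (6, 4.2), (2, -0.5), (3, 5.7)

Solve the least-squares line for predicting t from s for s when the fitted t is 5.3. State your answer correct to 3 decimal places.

n = 7, Σx = 36, Σy = 11.6, Σxy = -40.8, Σx² = 268
Sxx = Σx² − (Σx)²/n = 268 − 185.142857 = 82.857143
Sxy = Σxy − (Σx)(Σy)/n = -40.8 − 59.657143 = -100.457143
b = Sxy/Sxx = -100.457143/82.857143 = -1.212414
a = ȳ − b·x̄ = 1.657143 − (-1.212414)·5.142857 = 7.892414
Set a + b·x = 5.3: x = (5.3 − 7.892414) / (-1.212414) = 2.138225

2.138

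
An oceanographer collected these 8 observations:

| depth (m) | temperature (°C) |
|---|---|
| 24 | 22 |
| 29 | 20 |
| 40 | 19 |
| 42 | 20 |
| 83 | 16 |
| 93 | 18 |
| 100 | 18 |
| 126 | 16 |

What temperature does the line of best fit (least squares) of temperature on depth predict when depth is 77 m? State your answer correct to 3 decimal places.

n = 8, Σx = 537, Σy = 149, Σxy = 9526, Σx² = 46195
Sxx = Σx² − (Σx)²/n = 46195 − 36046.125 = 10148.875
Sxy = Σxy − (Σx)(Σy)/n = 9526 − 10001.625 = -475.625
b = Sxy/Sxx = -475.625/10148.875 = -0.046865
a = ȳ − b·x̄ = 18.625 − (-0.046865)·67.125 = 21.770800
ŷ(77) = a + b·77 = 21.770800 + (-0.046865)·77 = 18.162210

18.162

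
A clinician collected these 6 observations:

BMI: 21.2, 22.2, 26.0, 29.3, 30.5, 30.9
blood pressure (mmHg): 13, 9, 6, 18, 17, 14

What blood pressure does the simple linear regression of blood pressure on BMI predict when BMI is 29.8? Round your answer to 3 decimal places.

n = 6, Σx = 160.1, Σy = 77, Σxy = 2109.9, Σx² = 4361.83
Sxx = Σx² − (Σx)²/n = 4361.83 − 4272.001667 = 89.828333
Sxy = Σxy − (Σx)(Σy)/n = 2109.9 − 2054.616667 = 55.283333
b = Sxy/Sxx = 55.283333/89.828333 = 0.615433
a = ȳ − b·x̄ = 12.833333 − 0.615433·26.683333 = -3.588474
ŷ(29.8) = a + b·29.8 = -3.588474 + 0.615433·29.8 = 14.751433

14.751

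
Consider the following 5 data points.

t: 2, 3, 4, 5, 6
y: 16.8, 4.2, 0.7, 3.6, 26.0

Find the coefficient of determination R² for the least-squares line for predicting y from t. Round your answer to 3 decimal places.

n = 5, Σx = 20, Σy = 51.3, Σxy = 223, Σx² = 90, Σy² = 989.33
Sxx = Σx² − (Σx)²/n = 90 − 80 = 10
Sxy = Σxy − (Σx)(Σy)/n = 223 − 205.2 = 17.8
Syy = Σy² − (Σy)²/n = 989.33 − 526.338 = 462.992
R² = Sxy²/(Sxx·Syy) = (17.8)²/(10·462.992) = 0.068433

0.068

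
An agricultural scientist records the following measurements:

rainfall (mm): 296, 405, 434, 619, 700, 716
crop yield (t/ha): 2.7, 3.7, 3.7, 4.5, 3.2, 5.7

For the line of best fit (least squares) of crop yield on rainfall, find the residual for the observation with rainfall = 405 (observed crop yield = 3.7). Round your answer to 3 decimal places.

0.269

n = 6, Σx = 3170, Σy = 23.5, Σxy = 13010.2, Σx² = 1825814
Sxx = Σx² − (Σx)²/n = 1825814 − 1674816.666667 = 150997.333333
Sxy = Σxy − (Σx)(Σy)/n = 13010.2 − 12415.833333 = 594.366667
b = Sxy/Sxx = 594.366667/150997.333333 = 0.003936
a = ȳ − b·x̄ = 3.916667 − 0.003936·528.333333 = 1.837003
ŷ(405) = 1.837003 + 0.003936·405 = 3.431193
residual = y − ŷ = 3.7 − 3.431193 = 0.268807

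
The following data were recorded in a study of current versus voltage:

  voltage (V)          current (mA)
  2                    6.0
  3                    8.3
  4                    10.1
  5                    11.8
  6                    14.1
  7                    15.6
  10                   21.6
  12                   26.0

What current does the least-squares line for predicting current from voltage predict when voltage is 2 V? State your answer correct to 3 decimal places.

n = 8, Σx = 49, Σy = 113.5, Σxy = 858.1, Σx² = 383
Sxx = Σx² − (Σx)²/n = 383 − 300.125 = 82.875
Sxy = Σxy − (Σx)(Σy)/n = 858.1 − 695.1875 = 162.9125
b = Sxy/Sxx = 162.9125/82.875 = 1.965762
a = ȳ − b·x̄ = 14.1875 − 1.965762·6.125 = 2.147210
ŷ(2) = a + b·2 = 2.147210 + 1.965762·2 = 6.078733

6.079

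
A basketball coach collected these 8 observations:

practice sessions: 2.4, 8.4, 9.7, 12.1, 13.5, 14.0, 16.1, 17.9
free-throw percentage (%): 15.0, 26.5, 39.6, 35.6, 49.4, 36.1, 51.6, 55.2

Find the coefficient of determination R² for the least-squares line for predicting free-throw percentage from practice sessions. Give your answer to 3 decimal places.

n = 8, Σx = 94.1, Σy = 309, Σxy = 4064.62, Σx² = 1274.69, Σy² = 13215.94
Sxx = Σx² − (Σx)²/n = 1274.69 − 1106.85125 = 167.83875
Sxy = Σxy − (Σx)(Σy)/n = 4064.62 − 3634.6125 = 430.0075
Syy = Σy² − (Σy)²/n = 13215.94 − 11935.125 = 1280.815
R² = Sxy²/(Sxx·Syy) = (430.0075)²/(167.83875·1280.815) = 0.860148

0.860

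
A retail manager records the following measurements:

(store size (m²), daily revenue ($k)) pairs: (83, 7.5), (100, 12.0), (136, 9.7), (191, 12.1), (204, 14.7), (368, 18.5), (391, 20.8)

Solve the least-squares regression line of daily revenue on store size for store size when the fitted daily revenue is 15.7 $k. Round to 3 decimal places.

267.795

n = 7, Σx = 1473, Σy = 95.3, Σxy = 23392.4, Σx² = 401787
Sxx = Σx² − (Σx)²/n = 401787 − 309961.285714 = 91825.714286
Sxy = Σxy − (Σx)(Σy)/n = 23392.4 − 20053.842857 = 3338.557143
b = Sxy/Sxx = 3338.557143/91825.714286 = 0.036358
a = ȳ − b·x̄ = 13.614286 − 0.036358·210.428571 = 5.963620
Set a + b·x = 15.7: x = (15.7 − 5.963620) / 0.036358 = 267.795331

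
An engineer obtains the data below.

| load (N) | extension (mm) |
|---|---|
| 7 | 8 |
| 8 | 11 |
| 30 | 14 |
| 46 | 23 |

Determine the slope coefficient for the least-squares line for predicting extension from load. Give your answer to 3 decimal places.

0.329

n = 4, Σx = 91, Σy = 56, Σxy = 1622, Σx² = 3129
Sxx = Σx² − (Σx)²/n = 3129 − 2070.25 = 1058.75
Sxy = Σxy − (Σx)(Σy)/n = 1622 − 1274 = 348
b = Sxy/Sxx = 348/1058.75 = 0.328689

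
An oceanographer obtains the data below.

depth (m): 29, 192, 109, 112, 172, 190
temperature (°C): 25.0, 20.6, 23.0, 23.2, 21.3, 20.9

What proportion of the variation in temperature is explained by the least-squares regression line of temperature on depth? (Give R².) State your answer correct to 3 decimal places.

0.991

n = 6, Σx = 804, Σy = 134, Σxy = 17420.2, Σx² = 127814, Σy² = 3007.1
Sxx = Σx² − (Σx)²/n = 127814 − 107736 = 20078
Sxy = Σxy − (Σx)(Σy)/n = 17420.2 − 17956 = -535.8
Syy = Σy² − (Σy)²/n = 3007.1 − 2992.666667 = 14.433333
R² = Sxy²/(Sxx·Syy) = (-535.8)²/(20078·14.433333) = 0.990646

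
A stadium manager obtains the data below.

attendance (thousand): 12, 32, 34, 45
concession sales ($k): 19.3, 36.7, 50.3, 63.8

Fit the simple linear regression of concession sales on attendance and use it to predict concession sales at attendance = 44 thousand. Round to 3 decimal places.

60.214

n = 4, Σx = 123, Σy = 170.1, Σxy = 5987.2, Σx² = 4349
Sxx = Σx² − (Σx)²/n = 4349 − 3782.25 = 566.75
Sxy = Σxy − (Σx)(Σy)/n = 5987.2 − 5230.575 = 756.625
b = Sxy/Sxx = 756.625/566.75 = 1.335024
a = ȳ − b·x̄ = 42.525 − 1.335024·30.75 = 1.473004
ŷ(44) = a + b·44 = 1.473004 + 1.335024·44 = 60.214071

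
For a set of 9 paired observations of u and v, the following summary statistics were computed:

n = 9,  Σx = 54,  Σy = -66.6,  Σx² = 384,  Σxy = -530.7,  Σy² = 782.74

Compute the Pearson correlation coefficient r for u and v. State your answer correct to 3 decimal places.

-0.994

Sxx = Σx² − (Σx)²/n = 384 − 324 = 60
Sxy = Σxy − (Σx)(Σy)/n = -530.7 − (-399.6) = -131.1
Syy = Σy² − (Σy)²/n = 782.74 − 492.84 = 289.9
r = Sxy/√(Sxx·Syy) = -131.1/√(17394) = -131.1/131.886315 = -0.994038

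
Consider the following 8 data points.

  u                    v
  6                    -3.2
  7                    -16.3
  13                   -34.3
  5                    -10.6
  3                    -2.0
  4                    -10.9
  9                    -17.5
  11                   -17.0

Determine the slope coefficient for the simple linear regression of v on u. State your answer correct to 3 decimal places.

n = 8, Σx = 58, Σy = -111.8, Σxy = -1026.3, Σx² = 506
Sxx = Σx² − (Σx)²/n = 506 − 420.5 = 85.5
Sxy = Σxy − (Σx)(Σy)/n = -1026.3 − (-810.55) = -215.75
b = Sxy/Sxx = -215.75/85.5 = -2.523392

-2.523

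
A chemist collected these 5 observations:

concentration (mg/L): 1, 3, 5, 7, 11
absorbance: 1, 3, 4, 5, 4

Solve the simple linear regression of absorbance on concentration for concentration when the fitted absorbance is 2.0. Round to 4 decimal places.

0.5814

n = 5, Σx = 27, Σy = 17, Σxy = 109, Σx² = 205
Sxx = Σx² − (Σx)²/n = 205 − 145.8 = 59.2
Sxy = Σxy − (Σx)(Σy)/n = 109 − 91.8 = 17.2
b = Sxy/Sxx = 17.2/59.2 = 0.290541
a = ȳ − b·x̄ = 3.4 − 0.290541·5.4 = 1.831081
Set a + b·x = 2.0: x = (2.0 − 1.831081) / 0.290541 = 0.581395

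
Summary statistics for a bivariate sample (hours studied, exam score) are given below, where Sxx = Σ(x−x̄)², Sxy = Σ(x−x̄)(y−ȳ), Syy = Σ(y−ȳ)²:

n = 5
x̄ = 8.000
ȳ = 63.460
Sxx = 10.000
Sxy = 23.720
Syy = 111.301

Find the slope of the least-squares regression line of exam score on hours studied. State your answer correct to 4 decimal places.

2.3720

b = Sxy/Sxx = 23.72/10 = 2.372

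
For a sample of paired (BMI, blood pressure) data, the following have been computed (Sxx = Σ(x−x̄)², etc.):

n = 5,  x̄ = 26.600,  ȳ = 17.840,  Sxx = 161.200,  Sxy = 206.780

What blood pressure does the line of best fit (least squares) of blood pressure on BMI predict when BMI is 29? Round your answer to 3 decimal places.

20.919

b = Sxy/Sxx = 206.78/161.2 = 1.282754
a = ȳ − b·x̄ = 17.84 − 1.282754·26.6 = -16.281266
ŷ(29) = a + b·29 = -16.281266 + 1.282754·29 = 20.918610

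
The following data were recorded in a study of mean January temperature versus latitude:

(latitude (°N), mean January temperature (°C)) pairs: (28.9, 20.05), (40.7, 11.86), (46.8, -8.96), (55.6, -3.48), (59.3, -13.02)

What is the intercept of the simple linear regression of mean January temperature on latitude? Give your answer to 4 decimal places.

n = 5, Σx = 231.3, Σy = 6.45, Σxy = -322.755, Σx² = 11289.79
Sxx = Σx² − (Σx)²/n = 11289.79 − 10699.938 = 589.852
Sxy = Σxy − (Σx)(Σy)/n = -322.755 − 298.377 = -621.132
b = Sxy/Sxx = -621.132/589.852 = -1.053030
a = ȳ − b·x̄ = 1.29 − (-1.053030)·46.26 = 50.003179

50.0032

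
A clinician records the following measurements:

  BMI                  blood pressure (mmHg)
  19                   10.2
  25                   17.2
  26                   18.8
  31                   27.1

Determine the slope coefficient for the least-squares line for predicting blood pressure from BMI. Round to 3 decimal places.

n = 4, Σx = 101, Σy = 73.3, Σxy = 1952.7, Σx² = 2623
Sxx = Σx² − (Σx)²/n = 2623 − 2550.25 = 72.75
Sxy = Σxy − (Σx)(Σy)/n = 1952.7 − 1850.825 = 101.875
b = Sxy/Sxx = 101.875/72.75 = 1.400344

1.400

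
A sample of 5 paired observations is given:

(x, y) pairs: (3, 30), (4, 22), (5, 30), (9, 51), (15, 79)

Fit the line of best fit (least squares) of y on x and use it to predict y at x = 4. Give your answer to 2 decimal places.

27.67

n = 5, Σx = 36, Σy = 212, Σxy = 1972, Σx² = 356
Sxx = Σx² − (Σx)²/n = 356 − 259.2 = 96.8
Sxy = Σxy − (Σx)(Σy)/n = 1972 − 1526.4 = 445.6
b = Sxy/Sxx = 445.6/96.8 = 4.603306
a = ȳ − b·x̄ = 42.4 − 4.603306·7.2 = 9.256198
ŷ(4) = a + b·4 = 9.256198 + 4.603306·4 = 27.669421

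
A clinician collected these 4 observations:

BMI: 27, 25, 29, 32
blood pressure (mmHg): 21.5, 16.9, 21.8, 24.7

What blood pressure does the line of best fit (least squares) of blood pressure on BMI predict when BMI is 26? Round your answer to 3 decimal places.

18.939

n = 4, Σx = 113, Σy = 84.9, Σxy = 2425.6, Σx² = 3219
Sxx = Σx² − (Σx)²/n = 3219 − 3192.25 = 26.75
Sxy = Σxy − (Σx)(Σy)/n = 2425.6 − 2398.425 = 27.175
b = Sxy/Sxx = 27.175/26.75 = 1.015888
a = ȳ − b·x̄ = 21.225 − 1.015888·28.25 = -7.473832
ŷ(26) = a + b·26 = -7.473832 + 1.015888·26 = 18.939252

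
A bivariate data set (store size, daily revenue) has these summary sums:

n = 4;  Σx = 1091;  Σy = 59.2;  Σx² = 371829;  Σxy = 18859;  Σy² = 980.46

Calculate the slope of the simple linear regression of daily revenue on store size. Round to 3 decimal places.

0.037

Sxx = Σx² − (Σx)²/n = 371829 − 297570.25 = 74258.75
Sxy = Σxy − (Σx)(Σy)/n = 18859 − 16146.8 = 2712.2
b = Sxy/Sxx = 2712.2/74258.75 = 0.036524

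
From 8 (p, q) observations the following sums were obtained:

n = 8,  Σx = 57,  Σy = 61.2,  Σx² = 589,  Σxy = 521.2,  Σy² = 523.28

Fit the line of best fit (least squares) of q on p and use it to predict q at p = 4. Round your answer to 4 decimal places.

Sxx = Σx² − (Σx)²/n = 589 − 406.125 = 182.875
Sxy = Σxy − (Σx)(Σy)/n = 521.2 − 436.05 = 85.15
b = Sxy/Sxx = 85.15/182.875 = 0.465619
a = ȳ − b·x̄ = 7.65 − 0.465619·7.125 = 4.332468
ŷ(4) = a + b·4 = 4.332468 + 0.465619·4 = 6.194942

6.1949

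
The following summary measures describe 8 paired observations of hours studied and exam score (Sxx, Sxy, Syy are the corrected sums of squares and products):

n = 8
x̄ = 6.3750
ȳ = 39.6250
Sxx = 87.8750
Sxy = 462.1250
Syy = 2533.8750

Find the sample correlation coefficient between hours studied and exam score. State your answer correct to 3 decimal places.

r = Sxy/√(Sxx·Syy) = 462.125/√(222664.265625) = 462.125/471.873146 = 0.979342

0.979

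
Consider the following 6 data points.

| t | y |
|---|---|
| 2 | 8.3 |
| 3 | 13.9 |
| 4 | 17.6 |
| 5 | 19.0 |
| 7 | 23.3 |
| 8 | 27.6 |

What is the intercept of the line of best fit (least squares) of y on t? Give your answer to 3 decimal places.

4.345

n = 6, Σx = 29, Σy = 109.7, Σxy = 607.6, Σx² = 167
Sxx = Σx² − (Σx)²/n = 167 − 140.166667 = 26.833333
Sxy = Σxy − (Σx)(Σy)/n = 607.6 − 530.216667 = 77.383333
b = Sxy/Sxx = 77.383333/26.833333 = 2.883851
a = ȳ − b·x̄ = 18.283333 − 2.883851·4.833333 = 4.344720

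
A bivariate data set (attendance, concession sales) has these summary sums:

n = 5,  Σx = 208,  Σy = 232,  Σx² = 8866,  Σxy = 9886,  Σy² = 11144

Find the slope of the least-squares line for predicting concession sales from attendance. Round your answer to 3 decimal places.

1.101

Sxx = Σx² − (Σx)²/n = 8866 − 8652.8 = 213.2
Sxy = Σxy − (Σx)(Σy)/n = 9886 − 9651.2 = 234.8
b = Sxy/Sxx = 234.8/213.2 = 1.101313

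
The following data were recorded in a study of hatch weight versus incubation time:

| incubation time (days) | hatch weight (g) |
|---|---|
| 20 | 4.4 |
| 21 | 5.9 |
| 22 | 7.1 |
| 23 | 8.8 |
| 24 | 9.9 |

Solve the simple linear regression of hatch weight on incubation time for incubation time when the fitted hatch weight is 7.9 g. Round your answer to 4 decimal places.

n = 5, Σx = 110, Σy = 36.1, Σxy = 808.1, Σx² = 2430
Sxx = Σx² − (Σx)²/n = 2430 − 2420 = 10
Sxy = Σxy − (Σx)(Σy)/n = 808.1 − 794.2 = 13.9
b = Sxy/Sxx = 13.9/10 = 1.39
a = ȳ − b·x̄ = 7.22 − 1.39·22 = -23.36
Set a + b·x = 7.9: x = (7.9 − (-23.36)) / 1.39 = 22.489209

22.4892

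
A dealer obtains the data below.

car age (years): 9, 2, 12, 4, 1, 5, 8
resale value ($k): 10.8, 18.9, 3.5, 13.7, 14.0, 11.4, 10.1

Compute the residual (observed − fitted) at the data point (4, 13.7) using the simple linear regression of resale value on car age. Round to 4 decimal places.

n = 7, Σx = 41, Σy = 82.4, Σxy = 383.6, Σx² = 335
Sxx = Σx² − (Σx)²/n = 335 − 240.142857 = 94.857143
Sxy = Σxy − (Σx)(Σy)/n = 383.6 − 482.628571 = -99.028571
b = Sxy/Sxx = -99.028571/94.857143 = -1.043976
a = ȳ − b·x̄ = 11.771429 − (-1.043976)·5.857143 = 17.886145
ŷ(4) = 17.886145 + (-1.043976)·4 = 13.710241
residual = y − ŷ = 13.7 − 13.710241 = -0.010241

-0.0102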